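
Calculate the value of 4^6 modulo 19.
By repeated squaring (mod 19): 4^{1}≡4, 4^{2}≡16, 4^{4}≡9. Then 4^{6} = 4^{4+2} ≡ 9 × 16 ≡ 11 (mod 19)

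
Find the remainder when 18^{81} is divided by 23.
By Fermat: 18^{22} ≡ 1 (mod 23). 81 = 3×22 + 15. So 18^{81} ≡ 18^{15} ≡ 4 (mod 23)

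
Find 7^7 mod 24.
By repeated squaring mod 24: 7^{1}≡7, 7^{2}≡1, 7^{4}≡1. Then 7^{7} = 7^{4+2+1} ≡ 1 × 1 × 7 ≡ 7 mod 24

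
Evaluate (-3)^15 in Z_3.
By repeated squaring (mod 3): (-3)^{1}≡0, (-3)^{2}≡0, (-3)^{4}≡0, (-3)^{8}≡0. Then (-3)^{15} = (-3)^{8+4+2+1} ≡ 0 × 0 × 0 × 0 ≡ 0 (mod 3)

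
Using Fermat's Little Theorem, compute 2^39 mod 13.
By Fermat: 2^{12} ≡ 1 (mod 13). 39 = 3×12 + 3. So 2^{39} ≡ 2^{3} ≡ 8 (mod 13)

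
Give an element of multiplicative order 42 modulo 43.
3 has order 42 mod 43 since 3^{42} ≡ 1 (mod 43) and no smaller power works.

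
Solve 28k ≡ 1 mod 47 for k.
Since 47 is prime, by Fermat 28^(-1) ≡ 28^{45} ≡ 42 mod 47. Verify: 28 × 42 = 1176 ≡ 1 mod 47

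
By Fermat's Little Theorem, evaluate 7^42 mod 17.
By Fermat: 7^{16} ≡ 1 (mod 17). 42 = 2×16 + 10. So 7^{42} ≡ 7^{10} ≡ 2 (mod 17)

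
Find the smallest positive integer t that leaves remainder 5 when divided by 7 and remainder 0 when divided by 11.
M = 7 × 11 = 77. M₁ = 11, y₁ ≡ 2 mod 7. M₂ = 7, y₂ ≡ 8 mod 11. t = 5×11×2 + 0×7×8 ≡ 33 mod 77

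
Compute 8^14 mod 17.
By repeated squaring mod 17: 8^{1}≡8, 8^{2}≡13, 8^{4}≡16, 8^{8}≡1. Then 8^{14} = 8^{8+4+2} ≡ 1 × 16 × 13 ≡ 4 mod 17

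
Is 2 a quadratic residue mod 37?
By Euler's criterion: 2^{18} ≡ 36 (mod 37). Since this equals -1 (≡ 36), 2 is not a QR.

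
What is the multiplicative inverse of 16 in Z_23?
Since 23 is prime, by Fermat 16^(-1) ≡ 16^{21} ≡ 13 mod 23. Verify: 16 × 13 = 208 ≡ 1 mod 23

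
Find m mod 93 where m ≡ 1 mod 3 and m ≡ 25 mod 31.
M = 3 × 31 = 93. M₁ = 31, y₁ ≡ 1 mod 3. M₂ = 3, y₂ ≡ 21 mod 31. m = 1×31×1 + 25×3×21 ≡ 25 mod 93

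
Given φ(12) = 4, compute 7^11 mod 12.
By Euler: 7^{4} ≡ 1 mod 12 since gcd(7, 12) = 1. 11 = 2×4 + 3. So 7^{11} ≡ 7^{3} ≡ 7 mod 12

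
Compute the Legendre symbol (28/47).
(28/47) = 28^{23} mod 47 = 1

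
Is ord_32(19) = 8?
Powers of 19 mod 32: 19^1≡19, 19^2≡9, 19^3≡11, 19^4≡17, 19^5≡3, 19^6≡25, 19^7≡27, 19^8≡1. First k with 19^k≡1 is k=8. Yes, ord_32(19) = 8.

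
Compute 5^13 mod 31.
By repeated squaring mod 31: 5^{1}≡5, 5^{2}≡25, 5^{4}≡5, 5^{8}≡25. Then 5^{13} = 5^{8+4+1} ≡ 25 × 5 × 5 ≡ 5 mod 31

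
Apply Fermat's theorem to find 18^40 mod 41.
By Fermat's Little Theorem, 18^{40} ≡ 1 mod 41 since 41 is prime and gcd(18, 41) = 1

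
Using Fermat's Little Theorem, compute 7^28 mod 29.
By Fermat's Little Theorem, 7^{28} ≡ 1 (mod 29) since 29 is prime and gcd(7, 29) = 1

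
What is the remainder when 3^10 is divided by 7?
Using Fermat: 3^{6} ≡ 1 (mod 7). 10 ≡ 4 (mod 6). So 3^{10} ≡ 3^{4} ≡ 4 (mod 7)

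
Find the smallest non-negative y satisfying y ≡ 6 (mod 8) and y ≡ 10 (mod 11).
M = 8 × 11 = 88. M₁ = 11, y₁ ≡ 3 (mod 8). M₂ = 8, y₂ ≡ 7 (mod 11). y = 6×11×3 + 10×8×7 ≡ 54 (mod 88)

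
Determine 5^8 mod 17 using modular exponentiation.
By repeated squaring (mod 17): 5^{1}≡5, 5^{2}≡8, 5^{4}≡13, 5^{8}≡16. So 5^{8} ≡ 16 (mod 17)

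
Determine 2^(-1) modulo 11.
Since 11 is prime, by Fermat 2^(-1) ≡ 2^{9} ≡ 6 (mod 11). Verify: 2 × 6 = 12 ≡ 1 (mod 11)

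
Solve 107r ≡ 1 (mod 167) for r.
Since 167 is prime, by Fermat 107^(-1) ≡ 107^{165} ≡ 64 (mod 167). Verify: 107 × 64 = 6848 ≡ 1 (mod 167)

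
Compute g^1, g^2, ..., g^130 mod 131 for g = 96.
96^1, 96^2, ..., 96^{130} mod 131: [96, 46, 93, 20, 86, 3, 26, 7, 17, 60, 127, 9, 78, 21, 51, 49, 119, 27, 103, 63, 22, 16, 95, 81, 47, 58, 66, 48, 23, 112, 10, 43, 67, 13, 69, 74, 30, 129, 70, 39, 76, 91, 90, 125, 79, 117, 97, 11, 8, 113, 106, 89, 29, 33, 24, 77, 56, 5, 87, 99, 72, 100, 37, 15, 130, 35, 85, 38, 111, 45, 128, 105, 124, 114, 71, 4, 122, 53, 110, 80, 82, 12, 104, 28, 68, 109, 115, 36, 50, 84, 73, 65, 83, 108, 19, 121, 88, 64, 118, 62, 57, 101, 2, 61, 92, 55, 40, 41, 6, 52, 14, 34, 120, 123, 18, 25, 42, 102, 98, 107, 54, 75, 126, 44, 32, 59, 31, 94, 116, 1]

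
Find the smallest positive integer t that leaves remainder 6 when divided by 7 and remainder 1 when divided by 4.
M = 7 × 4 = 28. M₁ = 4, y₁ ≡ 2 (mod 7). M₂ = 7, y₂ ≡ 3 (mod 4). t = 6×4×2 + 1×7×3 ≡ 13 (mod 28)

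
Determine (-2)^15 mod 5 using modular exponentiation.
Using Fermat: (-2)^{4} ≡ 1 mod 5. 15 ≡ 3 mod 4. So (-2)^{15} ≡ (-2)^{3} ≡ 2 mod 5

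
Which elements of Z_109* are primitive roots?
There are φ(108) = 36 primitive roots mod 109: {6, 10, 11, 13, 14, 18, 24, 30, 37, 39, 40, 42, 44, 47, 50, 51, 52, 53, 56, 57, 58, 59, 62, 65, 67, 69, 70, 72, 79, 85, 91, 95, 96, 98, 99, 103}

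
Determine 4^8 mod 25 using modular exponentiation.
By repeated squaring (mod 25): 4^{1}≡4, 4^{2}≡16, 4^{4}≡6, 4^{8}≡11. So 4^{8} ≡ 11 (mod 25)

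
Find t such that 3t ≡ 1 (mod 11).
Since 11 is prime, by Fermat 3^(-1) ≡ 3^{9} ≡ 4 (mod 11). Verify: 3 × 4 = 12 ≡ 1 (mod 11)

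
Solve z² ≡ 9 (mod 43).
The square roots of 9 mod 43 are 40 and 3. Verify: 40² = 1600 ≡ 9 (mod 43)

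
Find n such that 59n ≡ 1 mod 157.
Since 157 is prime, by Fermat 59^(-1) ≡ 59^{155} ≡ 8 mod 157. Verify: 59 × 8 = 472 ≡ 1 mod 157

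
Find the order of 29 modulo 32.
Powers of 29 mod 32: 29^1≡29, 29^2≡9, 29^3≡5, 29^4≡17, 29^5≡13, 29^6≡25, 29^7≡21, 29^8≡1. ord_32(29) = 8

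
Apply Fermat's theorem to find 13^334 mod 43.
By Fermat: 13^{42} ≡ 1 mod 43. 334 ≡ 40 mod 42. So 13^{334} ≡ 13^{40} ≡ 14 mod 43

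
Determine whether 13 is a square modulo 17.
By Euler's criterion: 13^{8} ≡ 1 mod 17. Since this equals 1, 13 is a QR.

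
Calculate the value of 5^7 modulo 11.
By repeated squaring mod 11: 5^{1}≡5, 5^{2}≡3, 5^{4}≡9. Then 5^{7} = 5^{4+2+1} ≡ 9 × 3 × 5 ≡ 3 mod 11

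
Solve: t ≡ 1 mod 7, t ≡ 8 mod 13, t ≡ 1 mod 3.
M = 7 × 13 × 3 = 273. M₁ = 39, y₁ ≡ 2 mod 7. M₂ = 21, y₂ ≡ 5 mod 13. M₃ = 91, y₃ ≡ 1 mod 3. t = 1×39×2 + 8×21×5 + 1×91×1 ≡ 190 mod 273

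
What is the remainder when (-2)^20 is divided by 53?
By repeated squaring mod 53: (-2)^{1}≡51, (-2)^{2}≡4, (-2)^{4}≡16, (-2)^{8}≡44, (-2)^{16}≡28. Then (-2)^{20} = (-2)^{16+4} ≡ 28 × 16 ≡ 24 mod 53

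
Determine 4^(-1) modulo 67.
Since 67 is prime, by Fermat 4^(-1) ≡ 4^{65} ≡ 17 (mod 67). Verify: 4 × 17 = 68 ≡ 1 (mod 67)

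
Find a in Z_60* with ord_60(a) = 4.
13 has order 4 mod 60 since 13^{4} ≡ 1 mod 60 and no smaller power works.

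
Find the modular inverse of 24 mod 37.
Since 37 is prime, by Fermat 24^(-1) ≡ 24^{35} ≡ 17 mod 37. Verify: 24 × 17 = 408 ≡ 1 mod 37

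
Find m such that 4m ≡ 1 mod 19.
Since 19 is prime, by Fermat 4^(-1) ≡ 4^{17} ≡ 5 mod 19. Verify: 4 × 5 = 20 ≡ 1 mod 19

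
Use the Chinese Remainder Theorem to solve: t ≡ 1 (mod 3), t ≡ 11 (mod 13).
M = 3 × 13 = 39. M₁ = 13, y₁ ≡ 1 (mod 3). M₂ = 3, y₂ ≡ 9 (mod 13). t = 1×13×1 + 11×3×9 ≡ 37 (mod 39)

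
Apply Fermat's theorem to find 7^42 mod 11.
By Fermat: 7^{10} ≡ 1 mod 11. 42 = 4×10 + 2. So 7^{42} ≡ 7^{2} ≡ 5 mod 11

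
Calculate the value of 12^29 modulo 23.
Using Fermat: 12^{22} ≡ 1 (mod 23). 29 ≡ 7 (mod 22). So 12^{29} ≡ 12^{7} ≡ 16 (mod 23)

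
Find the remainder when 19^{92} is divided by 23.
By Fermat: 19^{22} ≡ 1 mod 23. 92 = 4×22 + 4. So 19^{92} ≡ 19^{4} ≡ 3 mod 23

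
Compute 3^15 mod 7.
Using Fermat: 3^{6} ≡ 1 mod 7. 15 ≡ 3 mod 6. So 3^{15} ≡ 3^{3} ≡ 6 mod 7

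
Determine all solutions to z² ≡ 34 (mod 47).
The square roots of 34 mod 47 are 9 and 38. Verify: 9² = 81 ≡ 34 (mod 47)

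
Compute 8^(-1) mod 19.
Since 19 is prime, by Fermat 8^(-1) ≡ 8^{17} ≡ 12 mod 19. Verify: 8 × 12 = 96 ≡ 1 mod 19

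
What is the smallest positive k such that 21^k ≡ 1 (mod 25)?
Powers of 21 mod 25: 21^1≡21, 21^2≡16, 21^3≡11, 21^4≡6, 21^5≡1. Order = 5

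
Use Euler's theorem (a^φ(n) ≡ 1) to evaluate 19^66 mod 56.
By Euler: 19^{24} ≡ 1 (mod 56) since gcd(19, 56) = 1. 66 = 2×24 + 18. So 19^{66} ≡ 19^{18} ≡ 1 (mod 56)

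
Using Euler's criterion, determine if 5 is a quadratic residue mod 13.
By Euler's criterion: 5^{6} ≡ 12 (mod 13). Since this equals -1 (≡ 12), 5 is not a QR.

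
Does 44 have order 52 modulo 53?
44^{13} ≡ 1 (mod 53) and 13 < 52, so ord_53(44) = 13 ≠ 52 and 44 is not a primitive root.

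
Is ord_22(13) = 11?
Powers of 13 mod 22: 13^1≡13, 13^2≡15, 13^3≡19, 13^4≡5, 13^5≡21, 13^6≡9, 13^7≡7, 13^8≡3, 13^9≡17, 13^10≡1. Already 13^10≡1, so the order is 10 < 11. No, the actual order is 10.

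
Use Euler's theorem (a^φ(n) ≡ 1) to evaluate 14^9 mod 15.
By Euler: 14^{8} ≡ 1 (mod 15) since gcd(14, 15) = 1. 9 = 1×8 + 1. So 14^{9} ≡ 14^{1} ≡ 14 (mod 15)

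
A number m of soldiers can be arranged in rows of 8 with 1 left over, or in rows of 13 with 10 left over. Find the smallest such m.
M = 8 × 13 = 104. M₁ = 13, y₁ ≡ 5 (mod 8). M₂ = 8, y₂ ≡ 5 (mod 13). m = 1×13×5 + 10×8×5 ≡ 49 (mod 104)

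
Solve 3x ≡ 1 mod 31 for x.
Since 31 is prime, by Fermat 3^(-1) ≡ 3^{29} ≡ 21 mod 31. Verify: 3 × 21 = 63 ≡ 1 mod 31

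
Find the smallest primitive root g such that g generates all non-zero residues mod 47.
g = 5. For each prime q|46: 5^{23}≡46, 5^{2}≡25, none ≡ 1, so ord_47(5) = 46 and 5 is a primitive root.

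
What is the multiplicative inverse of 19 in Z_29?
Since 29 is prime, by Fermat 19^(-1) ≡ 19^{27} ≡ 26 (mod 29). Verify: 19 × 26 = 494 ≡ 1 (mod 29)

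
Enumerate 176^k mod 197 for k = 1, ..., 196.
176^1, 176^2, ..., 176^{196} mod 197: [176, 47, 195, 42, 103, 4, 113, 188, 189, 168, 18, 16, 58, 161, 165, 81, 72, 64, 35, 53, 69, 127, 91, 59, 140, 15, 79, 114, 167, 39, 166, 60, 119, 62, 77, 156, 73, 43, 82, 51, 111, 33, 95, 172, 131, 7, 50, 132, 183, 97, 130, 28, 3, 134, 141, 191, 126, 112, 12, 142, 170, 173, 110, 54, 48, 174, 89, 101, 46, 19, 192, 105, 159, 10, 184, 76, 177, 26, 45, 40, 145, 107, 117, 104, 180, 160, 186, 34, 74, 22, 129, 49, 153, 136, 99, 88, 122, 196, 21, 150, 2, 155, 94, 193, 84, 9, 8, 29, 179, 181, 139, 36, 32, 116, 125, 133, 162, 144, 128, 70, 106, 138, 57, 182, 118, 83, 30, 158, 31, 137, 78, 135, 120, 41, 124, 154, 115, 146, 86, 164, 102, 25, 66, 190, 147, 65, 14, 100, 67, 169, 194, 63, 56, 6, 71, 85, 185, 55, 27, 24, 87, 143, 149, 23, 108, 96, 151, 178, 5, 92, 38, 187, 13, 121, 20, 171, 152, 157, 52, 90, 80, 93, 17, 37, 11, 163, 123, 175, 68, 148, 44, 61, 98, 109, 75, 1]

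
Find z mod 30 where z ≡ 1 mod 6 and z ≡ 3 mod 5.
M = 6 × 5 = 30. M₁ = 5, y₁ ≡ 5 mod 6. M₂ = 6, y₂ ≡ 1 mod 5. z = 1×5×5 + 3×6×1 ≡ 13 mod 30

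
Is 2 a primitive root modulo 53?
ord_53(2) divides 52. For each prime q|52: 2^{26}≡52, 2^{4}≡16, none ≡ 1. So 2 has order 52 and is a primitive root mod 53.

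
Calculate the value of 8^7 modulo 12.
By repeated squaring (mod 12): 8^{1}≡8, 8^{2}≡4, 8^{4}≡4. Then 8^{7} = 8^{4+2+1} ≡ 4 × 4 × 8 ≡ 8 (mod 12)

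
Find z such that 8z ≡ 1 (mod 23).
Since 23 is prime, by Fermat 8^(-1) ≡ 8^{21} ≡ 3 (mod 23). Verify: 8 × 3 = 24 ≡ 1 (mod 23)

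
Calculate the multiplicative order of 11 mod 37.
Powers of 11 mod 37: 11^1≡11, 11^2≡10, 11^3≡36, 11^4≡26, 11^5≡27, 11^6≡1. Order = 6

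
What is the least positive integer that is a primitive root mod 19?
g = 2. For each prime q|18: 2^{9}≡18, 2^{6}≡7, none ≡ 1, so ord_19(2) = 18 and 2 is a primitive root.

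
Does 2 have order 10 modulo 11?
ord_11(2) divides 10. For each prime q|10: 2^{5}≡10, 2^{2}≡4, none ≡ 1. So 2 has order 10 and is a primitive root mod 11.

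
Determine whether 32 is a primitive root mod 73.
32^{9} ≡ 1 (mod 73) and 9 < 72, so ord_73(32) = 9 ≠ 72 and 32 is not a primitive root.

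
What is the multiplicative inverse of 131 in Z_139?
Since 139 is prime, by Fermat 131^(-1) ≡ 131^{137} ≡ 52 mod 139. Verify: 131 × 52 = 6812 ≡ 1 mod 139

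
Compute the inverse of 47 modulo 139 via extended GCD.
Extended GCD: 47(-68) + 139(23) = 1. So 47^(-1) ≡ -68 ≡ 71 (mod 139). Verify: 47 × 71 = 3337 ≡ 1 (mod 139)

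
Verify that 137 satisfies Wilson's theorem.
(136)! mod 137 = 136. Since this equals -1 (mod 137), Wilson confirms 137 is prime.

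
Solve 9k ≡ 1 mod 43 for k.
Since 43 is prime, by Fermat 9^(-1) ≡ 9^{41} ≡ 24 mod 43. Verify: 9 × 24 = 216 ≡ 1 mod 43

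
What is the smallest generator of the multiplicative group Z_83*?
g = 2. Powers: [2, 4, 8, 16, 32, 64, ...] generates all 82 non-zero residues.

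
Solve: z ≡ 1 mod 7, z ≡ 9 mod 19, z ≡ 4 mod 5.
M = 7 × 19 × 5 = 665. M₁ = 95, y₁ ≡ 2 mod 7. M₂ = 35, y₂ ≡ 6 mod 19. M₃ = 133, y₃ ≡ 2 mod 5. z = 1×95×2 + 9×35×6 + 4×133×2 ≡ 484 mod 665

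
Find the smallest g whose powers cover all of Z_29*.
g = 2. For each prime q|28: 2^{14}≡28, 2^{4}≡16, none ≡ 1, so ord_29(2) = 28 and 2 is a primitive root.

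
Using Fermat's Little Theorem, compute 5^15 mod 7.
By Fermat: 5^{6} ≡ 1 (mod 7). 15 = 2×6 + 3. So 5^{15} ≡ 5^{3} ≡ 6 (mod 7)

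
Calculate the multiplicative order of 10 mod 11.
Powers of 10 mod 11: 10^1≡10, 10^2≡1. Order = 2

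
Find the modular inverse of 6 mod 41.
Since 41 is prime, by Fermat 6^(-1) ≡ 6^{39} ≡ 7 mod 41. Verify: 6 × 7 = 42 ≡ 1 mod 41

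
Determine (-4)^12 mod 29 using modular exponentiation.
By repeated squaring mod 29: (-4)^{1}≡25, (-4)^{2}≡16, (-4)^{4}≡24, (-4)^{8}≡25. Then (-4)^{12} = (-4)^{8+4} ≡ 25 × 24 ≡ 20 mod 29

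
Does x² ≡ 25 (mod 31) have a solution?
By Euler's criterion: 25^{15} ≡ 1 (mod 31). Since this equals 1, 25 is a QR.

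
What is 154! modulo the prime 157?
(156)! = (154)! × (155) × (156) ≡ -1 mod 157. So (154)! ≡ -1 × [(156)(155)]^(-1) ≡ 78 mod 157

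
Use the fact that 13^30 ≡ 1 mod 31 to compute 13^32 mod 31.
By Fermat: 13^{30} ≡ 1 mod 31. So 13^{32} = 13^{30} · 13^{2} ≡ 13^{2} ≡ 14 mod 31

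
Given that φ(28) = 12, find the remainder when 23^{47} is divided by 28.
By Euler: 23^{12} ≡ 1 mod 28 since gcd(23, 28) = 1. 47 = 3×12 + 11. So 23^{47} ≡ 23^{11} ≡ 11 mod 28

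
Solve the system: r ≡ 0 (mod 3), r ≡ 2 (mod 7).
M = 3 × 7 = 21. M₁ = 7, y₁ ≡ 1 (mod 3). M₂ = 3, y₂ ≡ 5 (mod 7). r = 0×7×1 + 2×3×5 ≡ 9 (mod 21)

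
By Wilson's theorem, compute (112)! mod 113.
By Wilson's theorem, (112)! ≡ -1 ≡ 112 mod 113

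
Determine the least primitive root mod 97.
g = 5. Powers: [5, 25, 28, 43, 21, 8, ...] generates all 96 non-zero residues.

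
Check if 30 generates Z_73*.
30^{24} ≡ 1 (mod 73) and 24 < 72, so ord_73(30) = 24 ≠ 72 and 30 is not a primitive root.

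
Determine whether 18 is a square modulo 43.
By Euler's criterion: 18^{21} ≡ 42 mod 43. Since this equals -1 (≡ 42), 18 is not a QR.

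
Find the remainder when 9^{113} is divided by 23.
By Fermat: 9^{22} ≡ 1 (mod 23). 113 = 5×22 + 3. So 9^{113} ≡ 9^{3} ≡ 16 (mod 23)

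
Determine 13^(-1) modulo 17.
Since 17 is prime, by Fermat 13^(-1) ≡ 13^{15} ≡ 4 mod 17. Verify: 13 × 4 = 52 ≡ 1 mod 17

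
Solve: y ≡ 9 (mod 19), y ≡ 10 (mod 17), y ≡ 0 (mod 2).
M = 19 × 17 × 2 = 646. M₁ = 34, y₁ ≡ 14 (mod 19). M₂ = 38, y₂ ≡ 13 (mod 17). M₃ = 323, y₃ ≡ 1 (mod 2). y = 9×34×14 + 10×38×13 + 0×323×1 ≡ 180 (mod 646)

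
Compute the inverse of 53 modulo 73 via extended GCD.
Extended GCD: 53(-11) + 73(8) = 1. So 53^(-1) ≡ -11 ≡ 62 (mod 73). Verify: 53 × 62 = 3286 ≡ 1 (mod 73)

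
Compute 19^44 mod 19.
By repeated squaring mod 19: 19^{1}≡0, 19^{2}≡0, 19^{4}≡0, 19^{8}≡0, 19^{16}≡0, 19^{32}≡0. Then 19^{44} = 19^{32+8+4} ≡ 0 × 0 × 0 ≡ 0 mod 19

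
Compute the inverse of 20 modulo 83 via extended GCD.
Extended GCD: 20(-29) + 83(7) = 1. So 20^(-1) ≡ -29 ≡ 54 (mod 83). Verify: 20 × 54 = 1080 ≡ 1 (mod 83)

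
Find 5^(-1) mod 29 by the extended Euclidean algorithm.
Extended GCD: 5(6) + 29(-1) = 1. So 5^(-1) ≡ 6 mod 29. Verify: 5 × 6 = 30 ≡ 1 mod 29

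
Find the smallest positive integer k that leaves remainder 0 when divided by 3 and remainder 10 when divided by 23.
M = 3 × 23 = 69. M₁ = 23, y₁ ≡ 2 mod 3. M₂ = 3, y₂ ≡ 8 mod 23. k = 0×23×2 + 10×3×8 ≡ 33 mod 69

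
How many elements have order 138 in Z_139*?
Number of primitive roots mod 139 = φ(p-1) = φ(138) = 44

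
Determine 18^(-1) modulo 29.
Since 29 is prime, by Fermat 18^(-1) ≡ 18^{27} ≡ 21 (mod 29). Verify: 18 × 21 = 378 ≡ 1 (mod 29)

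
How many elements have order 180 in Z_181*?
There are φ(181-1) = φ(180) = 48 primitive roots modulo 181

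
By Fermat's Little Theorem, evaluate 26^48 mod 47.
By Fermat: 26^{46} ≡ 1 (mod 47). So 26^{48} = 26^{46} · 26^{2} ≡ 26^{2} ≡ 18 (mod 47)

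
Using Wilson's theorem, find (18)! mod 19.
By Wilson's theorem, (18)! ≡ -1 ≡ 18 mod 19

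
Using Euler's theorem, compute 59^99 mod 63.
By Euler: 59^{36} ≡ 1 mod 63 since gcd(59, 63) = 1. 99 = 2×36 + 27. So 59^{99} ≡ 59^{27} ≡ 62 mod 63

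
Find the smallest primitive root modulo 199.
g = 3. For each prime q|198: 3^{99}≡198, 3^{66}≡106, 3^{18}≡125, none ≡ 1, so ord_199(3) = 198 and 3 is a primitive root.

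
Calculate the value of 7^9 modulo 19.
By repeated squaring mod 19: 7^{1}≡7, 7^{2}≡11, 7^{4}≡7, 7^{8}≡11. Then 7^{9} = 7^{8+1} ≡ 11 × 7 ≡ 1 mod 19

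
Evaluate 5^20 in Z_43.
By repeated squaring (mod 43): 5^{1}≡5, 5^{2}≡25, 5^{4}≡23, 5^{8}≡13, 5^{16}≡40. Then 5^{20} = 5^{16+4} ≡ 40 × 23 ≡ 17 (mod 43)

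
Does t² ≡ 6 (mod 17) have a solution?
By Euler's criterion: 6^{8} ≡ 16 (mod 17). Since this equals -1 (≡ 16), 6 is not a QR.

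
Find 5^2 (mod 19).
5^{2} = 25 ≡ 6 (mod 19)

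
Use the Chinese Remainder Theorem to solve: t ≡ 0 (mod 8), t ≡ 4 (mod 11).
M = 8 × 11 = 88. M₁ = 11, y₁ ≡ 3 (mod 8). M₂ = 8, y₂ ≡ 7 (mod 11). t = 0×11×3 + 4×8×7 ≡ 48 (mod 88)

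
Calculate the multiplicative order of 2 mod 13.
Powers of 2 mod 13: 2^1≡2, 2^2≡4, 2^3≡8, 2^4≡3, 2^5≡6, 2^6≡12, 2^7≡11, 2^8≡9, 2^9≡5, 2^10≡10, 2^11≡7, 2^12≡1. ord_13(2) = 12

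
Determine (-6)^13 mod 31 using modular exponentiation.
By repeated squaring (mod 31): (-6)^{1}≡25, (-6)^{2}≡5, (-6)^{4}≡25, (-6)^{8}≡5. Then (-6)^{13} = (-6)^{8+4+1} ≡ 5 × 25 × 25 ≡ 25 (mod 31)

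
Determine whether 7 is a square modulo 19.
By Euler's criterion: 7^{9} ≡ 1 mod 19. Since this equals 1, 7 is a QR.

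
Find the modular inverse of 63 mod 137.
Since 137 is prime, by Fermat 63^(-1) ≡ 63^{135} ≡ 87 mod 137. Verify: 63 × 87 = 5481 ≡ 1 mod 137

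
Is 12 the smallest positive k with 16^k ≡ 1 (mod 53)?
Powers of 16 mod 53: 16^1≡16, 16^2≡44, 16^3≡15, 16^4≡28, 16^5≡24, 16^6≡13, 16^7≡49, 16^8≡42, 16^9≡36, 16^10≡46, 16^11≡47, 16^12≡10, 16^13≡1. 16^12≡10≢1, so ord ≠ 12. No, the actual order is 13.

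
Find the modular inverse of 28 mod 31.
Since 31 is prime, by Fermat 28^(-1) ≡ 28^{29} ≡ 10 mod 31. Verify: 28 × 10 = 280 ≡ 1 mod 31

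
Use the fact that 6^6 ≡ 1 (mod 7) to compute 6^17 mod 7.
By Fermat: 6^{6} ≡ 1 (mod 7). 17 = 2×6 + 5. So 6^{17} ≡ 6^{5} ≡ 6 (mod 7)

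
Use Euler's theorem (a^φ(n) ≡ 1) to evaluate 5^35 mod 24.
By Euler: 5^{8} ≡ 1 mod 24 since gcd(5, 24) = 1. 35 = 4×8 + 3. So 5^{35} ≡ 5^{3} ≡ 5 mod 24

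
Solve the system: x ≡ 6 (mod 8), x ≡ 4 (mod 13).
M = 8 × 13 = 104. M₁ = 13, y₁ ≡ 5 (mod 8). M₂ = 8, y₂ ≡ 5 (mod 13). x = 6×13×5 + 4×8×5 ≡ 30 (mod 104)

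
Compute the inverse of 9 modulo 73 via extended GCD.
Extended GCD: 9(-8) + 73(1) = 1. So 9^(-1) ≡ -8 ≡ 65 mod 73. Verify: 9 × 65 = 585 ≡ 1 mod 73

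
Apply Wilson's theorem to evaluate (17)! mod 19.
(18)! = (17)! × (18) ≡ -1 mod 19. So (17)! ≡ -1 × (18)^(-1) ≡ (-1)×(-1) = 1 mod 19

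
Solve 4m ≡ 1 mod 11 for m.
Since 11 is prime, by Fermat 4^(-1) ≡ 4^{9} ≡ 3 mod 11. Verify: 4 × 3 = 12 ≡ 1 mod 11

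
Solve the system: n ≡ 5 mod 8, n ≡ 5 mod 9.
M = 8 × 9 = 72. M₁ = 9, y₁ ≡ 1 mod 8. M₂ = 8, y₂ ≡ 8 mod 9. n = 5×9×1 + 5×8×8 ≡ 5 mod 72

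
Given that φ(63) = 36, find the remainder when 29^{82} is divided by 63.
By Euler: 29^{36} ≡ 1 mod 63 since gcd(29, 63) = 1. 82 = 2×36 + 10. So 29^{82} ≡ 29^{10} ≡ 43 mod 63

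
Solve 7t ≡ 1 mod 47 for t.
Since 47 is prime, by Fermat 7^(-1) ≡ 7^{45} ≡ 27 mod 47. Verify: 7 × 27 = 189 ≡ 1 mod 47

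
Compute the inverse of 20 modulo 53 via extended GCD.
Extended GCD: 20(8) + 53(-3) = 1. So 20^(-1) ≡ 8 mod 53. Verify: 20 × 8 = 160 ≡ 1 mod 53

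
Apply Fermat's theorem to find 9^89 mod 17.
By Fermat: 9^{16} ≡ 1 mod 17. 89 = 5×16 + 9. So 9^{89} ≡ 9^{9} ≡ 9 mod 17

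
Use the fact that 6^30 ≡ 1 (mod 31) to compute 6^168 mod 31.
By Fermat: 6^{30} ≡ 1 (mod 31). 168 ≡ 18 (mod 30). So 6^{168} ≡ 6^{18} ≡ 1 (mod 31)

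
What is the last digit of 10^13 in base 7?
Using Fermat: 10^{6} ≡ 1 (mod 7). 13 ≡ 1 (mod 6). So 10^{13} ≡ 10^{1} ≡ 3 (mod 7)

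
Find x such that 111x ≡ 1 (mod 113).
Since 113 is prime, by Fermat 111^(-1) ≡ 111^{111} ≡ 56 (mod 113). Verify: 111 × 56 = 6216 ≡ 1 (mod 113)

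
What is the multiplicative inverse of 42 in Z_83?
Since 83 is prime, by Fermat 42^(-1) ≡ 42^{81} ≡ 2 mod 83. Verify: 42 × 2 = 84 ≡ 1 mod 83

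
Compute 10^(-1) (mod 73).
Since 73 is prime, by Fermat 10^(-1) ≡ 10^{71} ≡ 22 (mod 73). Verify: 10 × 22 = 220 ≡ 1 (mod 73)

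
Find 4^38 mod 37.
Using Fermat: 4^{36} ≡ 1 mod 37. 38 ≡ 2 mod 36. So 4^{38} ≡ 4^{2} ≡ 16 mod 37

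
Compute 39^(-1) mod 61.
Since 61 is prime, by Fermat 39^(-1) ≡ 39^{59} ≡ 36 mod 61. Verify: 39 × 36 = 1404 ≡ 1 mod 61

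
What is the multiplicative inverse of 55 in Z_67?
Since 67 is prime, by Fermat 55^(-1) ≡ 55^{65} ≡ 39 (mod 67). Verify: 55 × 39 = 2145 ≡ 1 (mod 67)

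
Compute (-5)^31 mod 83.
By repeated squaring mod 83: (-5)^{1}≡78, (-5)^{2}≡25, (-5)^{4}≡44, (-5)^{8}≡27, (-5)^{16}≡65. Then (-5)^{31} = (-5)^{16+8+4+2+1} ≡ 65 × 27 × 44 × 25 × 78 ≡ 68 mod 83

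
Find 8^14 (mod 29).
By repeated squaring (mod 29): 8^{1}≡8, 8^{2}≡6, 8^{4}≡7, 8^{8}≡20. Then 8^{14} = 8^{8+4+2} ≡ 20 × 7 × 6 ≡ 28 (mod 29)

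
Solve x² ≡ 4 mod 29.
The square roots of 4 mod 29 are 27 and 2. Verify: 27² = 729 ≡ 4 mod 29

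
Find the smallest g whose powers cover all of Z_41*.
g = 6. Powers: [6, 36, 11, 25, 27, 39, ...] generates all 40 non-zero residues.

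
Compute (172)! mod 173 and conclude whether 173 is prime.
(172)! mod 173 = 172. Since 172 ≡ -1 mod 173, 173 is prime.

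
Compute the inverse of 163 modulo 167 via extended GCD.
Extended GCD: 163(-42) + 167(41) = 1. So 163^(-1) ≡ -42 ≡ 125 (mod 167). Verify: 163 × 125 = 20375 ≡ 1 (mod 167)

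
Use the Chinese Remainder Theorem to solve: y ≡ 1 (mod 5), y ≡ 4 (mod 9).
M = 5 × 9 = 45. M₁ = 9, y₁ ≡ 4 (mod 5). M₂ = 5, y₂ ≡ 2 (mod 9). y = 1×9×4 + 4×5×2 ≡ 31 (mod 45)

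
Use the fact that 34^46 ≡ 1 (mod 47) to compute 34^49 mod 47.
By Fermat: 34^{46} ≡ 1 (mod 47). So 34^{49} = 34^{46} · 34^{3} ≡ 34^{3} ≡ 12 (mod 47)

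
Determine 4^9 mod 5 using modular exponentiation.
Using Fermat: 4^{4} ≡ 1 (mod 5). 9 ≡ 1 (mod 4). So 4^{9} ≡ 4^{1} ≡ 4 (mod 5)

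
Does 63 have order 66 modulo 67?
ord_67(63) divides 66. For each prime q|66: 63^{33}≡66, 63^{22}≡29, 63^{6}≡9, none ≡ 1. So 63 has order 66 and is a primitive root mod 67.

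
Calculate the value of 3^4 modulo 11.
3^{4} = 81 ≡ 4 (mod 11)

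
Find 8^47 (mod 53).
By repeated squaring (mod 53): 8^{1}≡8, 8^{2}≡11, 8^{4}≡15, 8^{8}≡13, 8^{16}≡10, 8^{32}≡47. Then 8^{47} = 8^{32+8+4+2+1} ≡ 47 × 13 × 15 × 11 × 8 ≡ 19 (mod 53)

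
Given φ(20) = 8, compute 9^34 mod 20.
By Euler: 9^{8} ≡ 1 (mod 20) since gcd(9, 20) = 1. 34 = 4×8 + 2. So 9^{34} ≡ 9^{2} ≡ 1 (mod 20)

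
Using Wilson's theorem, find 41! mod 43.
(42)! = (41)! × (42) ≡ -1 (mod 43). So (41)! ≡ -1 × (42)^(-1) ≡ (-1)×(-1) = 1 (mod 43)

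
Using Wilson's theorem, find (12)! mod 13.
By Wilson's theorem, (12)! ≡ -1 ≡ 12 (mod 13)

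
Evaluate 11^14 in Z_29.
By repeated squaring (mod 29): 11^{1}≡11, 11^{2}≡5, 11^{4}≡25, 11^{8}≡16. Then 11^{14} = 11^{8+4+2} ≡ 16 × 25 × 5 ≡ 28 (mod 29)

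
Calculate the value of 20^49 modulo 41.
Using Fermat: 20^{40} ≡ 1 mod 41. 49 ≡ 9 mod 40. So 20^{49} ≡ 20^{9} ≡ 2 mod 41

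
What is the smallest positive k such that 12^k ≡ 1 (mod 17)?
Powers of 12 mod 17: 12^1≡12, 12^2≡8, 12^3≡11, 12^4≡13, 12^5≡3, 12^6≡2, 12^7≡7, 12^8≡16, 12^9≡5, 12^10≡9, 12^11≡6, 12^12≡4, 12^13≡14, 12^14≡15, 12^15≡10, 12^16≡1. ord_17(12) = 16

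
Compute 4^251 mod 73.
Using Fermat: 4^{72} ≡ 1 mod 73. 251 ≡ 35 mod 72. So 4^{251} ≡ 4^{35} ≡ 55 mod 73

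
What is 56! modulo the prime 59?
(58)! = (56)! × (57) × (58) ≡ -1 mod 59. So (56)! ≡ -1 × [(58)(57)]^(-1) ≡ 29 mod 59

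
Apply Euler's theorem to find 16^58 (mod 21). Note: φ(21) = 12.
By Euler: 16^{12} ≡ 1 (mod 21) since gcd(16, 21) = 1. 58 = 4×12 + 10. So 16^{58} ≡ 16^{10} ≡ 16 (mod 21)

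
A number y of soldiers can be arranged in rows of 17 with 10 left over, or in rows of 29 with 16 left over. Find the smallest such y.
M = 17 × 29 = 493. M₁ = 29, y₁ ≡ 10 (mod 17). M₂ = 17, y₂ ≡ 12 (mod 29). y = 10×29×10 + 16×17×12 ≡ 248 (mod 493)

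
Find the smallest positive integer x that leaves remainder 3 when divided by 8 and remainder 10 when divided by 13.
M = 8 × 13 = 104. M₁ = 13, y₁ ≡ 5 mod 8. M₂ = 8, y₂ ≡ 5 mod 13. x = 3×13×5 + 10×8×5 ≡ 75 mod 104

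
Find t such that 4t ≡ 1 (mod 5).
Since 5 is prime, by Fermat 4^(-1) ≡ 4^{3} ≡ 4 (mod 5). Verify: 4 × 4 = 16 ≡ 1 (mod 5)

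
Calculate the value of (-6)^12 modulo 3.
By repeated squaring mod 3: (-6)^{1}≡0, (-6)^{2}≡0, (-6)^{4}≡0, (-6)^{8}≡0. Then (-6)^{12} = (-6)^{8+4} ≡ 0 × 0 ≡ 0 mod 3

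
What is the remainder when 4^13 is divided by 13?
Using Fermat: 4^{12} ≡ 1 (mod 13). 13 ≡ 1 (mod 12). So 4^{13} ≡ 4^{1} ≡ 4 (mod 13)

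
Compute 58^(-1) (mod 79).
Since 79 is prime, by Fermat 58^(-1) ≡ 58^{77} ≡ 15 (mod 79). Verify: 58 × 15 = 870 ≡ 1 (mod 79)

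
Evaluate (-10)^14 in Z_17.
By repeated squaring mod 17: (-10)^{1}≡7, (-10)^{2}≡15, (-10)^{4}≡4, (-10)^{8}≡16. Then (-10)^{14} = (-10)^{8+4+2} ≡ 16 × 4 × 15 ≡ 8 mod 17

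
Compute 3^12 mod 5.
Using Fermat: 3^{4} ≡ 1 (mod 5). 12 ≡ 0 (mod 4). So 3^{12} ≡ 3^{0} ≡ 1 (mod 5)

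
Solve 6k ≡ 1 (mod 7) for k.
Since 7 is prime, by Fermat 6^(-1) ≡ 6^{5} ≡ 6 (mod 7). Verify: 6 × 6 = 36 ≡ 1 (mod 7)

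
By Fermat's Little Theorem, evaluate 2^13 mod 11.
By Fermat: 2^{10} ≡ 1 (mod 11). So 2^{13} = 2^{10} · 2^{3} ≡ 2^{3} ≡ 8 (mod 11)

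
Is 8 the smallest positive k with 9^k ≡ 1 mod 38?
Powers of 9 mod 38: 9^1≡9, 9^2≡5, 9^3≡7, 9^4≡25, 9^5≡35, 9^6≡11, 9^7≡23, 9^8≡17, 9^9≡1. 9^8≡17≢1, so ord ≠ 8. No, the actual order is 9.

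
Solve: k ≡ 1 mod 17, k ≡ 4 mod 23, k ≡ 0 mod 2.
M = 17 × 23 × 2 = 782. M₁ = 46, y₁ ≡ 10 mod 17. M₂ = 34, y₂ ≡ 21 mod 23. M₃ = 391, y₃ ≡ 1 mod 2. k = 1×46×10 + 4×34×21 + 0×391×1 ≡ 188 mod 782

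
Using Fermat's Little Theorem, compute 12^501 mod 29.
By Fermat: 12^{28} ≡ 1 (mod 29). 501 ≡ 25 (mod 28). So 12^{501} ≡ 12^{25} ≡ 12 (mod 29)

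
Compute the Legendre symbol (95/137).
(95/137) = 95^{68} mod 137 = -1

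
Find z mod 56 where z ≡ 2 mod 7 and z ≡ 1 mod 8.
M = 7 × 8 = 56. M₁ = 8, y₁ ≡ 1 mod 7. M₂ = 7, y₂ ≡ 7 mod 8. z = 2×8×1 + 1×7×7 ≡ 9 mod 56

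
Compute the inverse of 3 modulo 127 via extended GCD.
Extended GCD: 3(-42) + 127(1) = 1. So 3^(-1) ≡ -42 ≡ 85 (mod 127). Verify: 3 × 85 = 255 ≡ 1 (mod 127)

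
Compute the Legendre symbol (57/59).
(57/59) = 57^{29} mod 59 = 1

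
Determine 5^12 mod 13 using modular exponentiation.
Using Fermat: 5^{12} ≡ 1 mod 13. 12 ≡ 0 mod 12. So 5^{12} ≡ 5^{0} ≡ 1 mod 13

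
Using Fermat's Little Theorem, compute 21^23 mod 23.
By Fermat: 21^{22} ≡ 1 (mod 23). So 21^{23} = 21^{22} · 21^{1} ≡ 21^{1} ≡ 21 (mod 23)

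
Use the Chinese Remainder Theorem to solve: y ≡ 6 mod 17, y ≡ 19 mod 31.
M = 17 × 31 = 527. M₁ = 31, y₁ ≡ 11 mod 17. M₂ = 17, y₂ ≡ 11 mod 31. y = 6×31×11 + 19×17×11 ≡ 329 mod 527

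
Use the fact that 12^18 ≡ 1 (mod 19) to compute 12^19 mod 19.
By Fermat: 12^{18} ≡ 1 (mod 19). So 12^{19} = 12^{18} · 12^{1} ≡ 12^{1} ≡ 12 (mod 19)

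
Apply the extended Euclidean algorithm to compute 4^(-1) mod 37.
Extended GCD: 4(-9) + 37(1) = 1. So 4^(-1) ≡ -9 ≡ 28 (mod 37). Verify: 4 × 28 = 112 ≡ 1 (mod 37)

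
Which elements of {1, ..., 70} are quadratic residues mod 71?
Squares in Z_71*: {1, 2, 3, 4, 5, 6, 8, 9, 10, 12, 15, 16, 18, 19, 20, 24, 25, 27, 29, 30, 32, 36, 37, 38, 40, 43, 45, 48, 49, 50, 54, 57, 58, 60, 64}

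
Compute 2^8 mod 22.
By repeated squaring (mod 22): 2^{1}≡2, 2^{2}≡4, 2^{4}≡16, 2^{8}≡14. So 2^{8} ≡ 14 (mod 22)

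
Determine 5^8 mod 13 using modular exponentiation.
By repeated squaring mod 13: 5^{1}≡5, 5^{2}≡12, 5^{4}≡1, 5^{8}≡1. So 5^{8} ≡ 1 mod 13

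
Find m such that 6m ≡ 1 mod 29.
Since 29 is prime, by Fermat 6^(-1) ≡ 6^{27} ≡ 5 mod 29. Verify: 6 × 5 = 30 ≡ 1 mod 29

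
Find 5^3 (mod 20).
5^{3} = 125 ≡ 5 (mod 20)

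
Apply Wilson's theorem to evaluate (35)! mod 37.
(36)! = (35)! × (36) ≡ -1 mod 37. So (35)! ≡ -1 × (36)^(-1) ≡ (-1)×(-1) = 1 mod 37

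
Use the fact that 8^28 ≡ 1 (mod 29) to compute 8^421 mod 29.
By Fermat: 8^{28} ≡ 1 (mod 29). 421 ≡ 1 (mod 28). So 8^{421} ≡ 8^{1} ≡ 8 (mod 29)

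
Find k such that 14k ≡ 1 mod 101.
Since 101 is prime, by Fermat 14^(-1) ≡ 14^{99} ≡ 65 mod 101. Verify: 14 × 65 = 910 ≡ 1 mod 101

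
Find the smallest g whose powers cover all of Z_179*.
g = 2. For each prime q|178: 2^{89}≡178, 2^{2}≡4, none ≡ 1, so ord_179(2) = 178 and 2 is a primitive root.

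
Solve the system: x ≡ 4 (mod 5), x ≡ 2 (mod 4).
M = 5 × 4 = 20. M₁ = 4, y₁ ≡ 4 (mod 5). M₂ = 5, y₂ ≡ 1 (mod 4). x = 4×4×4 + 2×5×1 ≡ 14 (mod 20)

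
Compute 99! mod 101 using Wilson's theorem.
(100)! = (99)! × (100) ≡ -1 mod 101. So (99)! ≡ -1 × (100)^(-1) ≡ (-1)×(-1) = 1 mod 101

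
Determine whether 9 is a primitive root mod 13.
9^{3} ≡ 1 (mod 13) and 3 < 12, so ord_13(9) = 3 ≠ 12 and 9 is not a primitive root.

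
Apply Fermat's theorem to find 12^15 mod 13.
By Fermat: 12^{12} ≡ 1 mod 13. So 12^{15} = 12^{12} · 12^{3} ≡ 12^{3} ≡ 12 mod 13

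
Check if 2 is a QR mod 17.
By Euler's criterion: 2^{8} ≡ 1 (mod 17). Since this equals 1, 2 is a QR.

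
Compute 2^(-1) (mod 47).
Since 47 is prime, by Fermat 2^(-1) ≡ 2^{45} ≡ 24 (mod 47). Verify: 2 × 24 = 48 ≡ 1 (mod 47)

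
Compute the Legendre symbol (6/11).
(6/11) = 6^{5} mod 11 = -1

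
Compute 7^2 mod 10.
7^{2} = 49 ≡ 9 (mod 10)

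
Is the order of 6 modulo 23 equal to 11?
Powers of 6 mod 23: 6^1≡6, 6^2≡13, 6^3≡9, 6^4≡8, 6^5≡2, 6^6≡12, 6^7≡3, 6^8≡18, 6^9≡16, 6^10≡4, 6^11≡1. First k with 6^k≡1 is k=11. Yes, ord_23(6) = 11.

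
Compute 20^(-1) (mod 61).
Since 61 is prime, by Fermat 20^(-1) ≡ 20^{59} ≡ 58 (mod 61). Verify: 20 × 58 = 1160 ≡ 1 (mod 61)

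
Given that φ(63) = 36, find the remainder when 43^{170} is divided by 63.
By Euler: 43^{36} ≡ 1 (mod 63) since gcd(43, 63) = 1. 170 = 4×36 + 26. So 43^{170} ≡ 43^{26} ≡ 22 (mod 63)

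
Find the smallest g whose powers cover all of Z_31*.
g = 3. For each prime q|30: 3^{15}≡30, 3^{10}≡25, 3^{6}≡16, none ≡ 1, so ord_31(3) = 30 and 3 is a primitive root.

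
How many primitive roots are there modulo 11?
There are φ(11-1) = φ(10) = 4 primitive roots modulo 11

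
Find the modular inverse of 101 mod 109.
Since 109 is prime, by Fermat 101^(-1) ≡ 101^{107} ≡ 68 mod 109. Verify: 101 × 68 = 6868 ≡ 1 mod 109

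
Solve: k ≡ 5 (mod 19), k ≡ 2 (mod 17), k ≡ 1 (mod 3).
M = 19 × 17 × 3 = 969. M₁ = 51, y₁ ≡ 3 (mod 19). M₂ = 57, y₂ ≡ 3 (mod 17). M₃ = 323, y₃ ≡ 2 (mod 3). k = 5×51×3 + 2×57×3 + 1×323×2 ≡ 784 (mod 969)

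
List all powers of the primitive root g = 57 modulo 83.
57^1, 57^2, ..., 57^{82} mod 83: [57, 12, 20, 61, 74, 68, 58, 69, 32, 81, 52, 59, 43, 44, 18, 30, 50, 28, 19, 4, 62, 48, 80, 78, 47, 23, 66, 27, 45, 75, 42, 70, 6, 10, 72, 37, 34, 29, 76, 16, 82, 26, 71, 63, 22, 9, 15, 25, 14, 51, 2, 31, 24, 40, 39, 65, 53, 33, 55, 64, 79, 21, 35, 3, 5, 36, 60, 17, 56, 38, 8, 41, 13, 77, 73, 11, 46, 49, 54, 7, 67, 1]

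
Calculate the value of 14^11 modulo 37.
By repeated squaring (mod 37): 14^{1}≡14, 14^{2}≡11, 14^{4}≡10, 14^{8}≡26. Then 14^{11} = 14^{8+2+1} ≡ 26 × 11 × 14 ≡ 8 (mod 37)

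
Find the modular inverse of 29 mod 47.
Since 47 is prime, by Fermat 29^(-1) ≡ 29^{45} ≡ 13 mod 47. Verify: 29 × 13 = 377 ≡ 1 mod 47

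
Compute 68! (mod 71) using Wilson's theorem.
(70)! = (68)! × (69) × (70) ≡ -1 (mod 71). So (68)! ≡ -1 × [(70)(69)]^(-1) ≡ 35 (mod 71)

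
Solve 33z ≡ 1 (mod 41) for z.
Since 41 is prime, by Fermat 33^(-1) ≡ 33^{39} ≡ 5 (mod 41). Verify: 33 × 5 = 165 ≡ 1 (mod 41)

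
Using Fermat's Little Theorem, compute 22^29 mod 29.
By Fermat: 22^{28} ≡ 1 mod 29. So 22^{29} = 22^{28} · 22^{1} ≡ 22^{1} ≡ 22 mod 29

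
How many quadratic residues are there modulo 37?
The squaring map on Z_37* is 2-to-1, so there are (36)/2 = 18 QRs.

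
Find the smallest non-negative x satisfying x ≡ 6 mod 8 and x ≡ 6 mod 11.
M = 8 × 11 = 88. M₁ = 11, y₁ ≡ 3 mod 8. M₂ = 8, y₂ ≡ 7 mod 11. x = 6×11×3 + 6×8×7 ≡ 6 mod 88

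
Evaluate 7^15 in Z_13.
Using Fermat: 7^{12} ≡ 1 (mod 13). 15 ≡ 3 (mod 12). So 7^{15} ≡ 7^{3} ≡ 5 (mod 13)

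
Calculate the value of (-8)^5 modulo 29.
By repeated squaring (mod 29): (-8)^{1}≡21, (-8)^{2}≡6, (-8)^{4}≡7. Then (-8)^{5} = (-8)^{4+1} ≡ 7 × 21 ≡ 2 (mod 29)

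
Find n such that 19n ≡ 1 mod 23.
Since 23 is prime, by Fermat 19^(-1) ≡ 19^{21} ≡ 17 mod 23. Verify: 19 × 17 = 323 ≡ 1 mod 23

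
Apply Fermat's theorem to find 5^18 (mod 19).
By Fermat's Little Theorem, 5^{18} ≡ 1 (mod 19) since 19 is prime and gcd(5, 19) = 1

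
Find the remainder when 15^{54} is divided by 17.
By Fermat: 15^{16} ≡ 1 (mod 17). 54 = 3×16 + 6. So 15^{54} ≡ 15^{6} ≡ 13 (mod 17)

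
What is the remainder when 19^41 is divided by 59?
By repeated squaring mod 59: 19^{1}≡19, 19^{2}≡7, 19^{4}≡49, 19^{8}≡41, 19^{16}≡29, 19^{32}≡15. Then 19^{41} = 19^{32+8+1} ≡ 15 × 41 × 19 ≡ 3 mod 59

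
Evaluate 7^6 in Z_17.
By repeated squaring mod 17: 7^{1}≡7, 7^{2}≡15, 7^{4}≡4. Then 7^{6} = 7^{4+2} ≡ 4 × 15 ≡ 9 mod 17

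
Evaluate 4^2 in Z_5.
4^{2} = 16 ≡ 1 mod 5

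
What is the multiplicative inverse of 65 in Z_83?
Since 83 is prime, by Fermat 65^(-1) ≡ 65^{81} ≡ 23 mod 83. Verify: 65 × 23 = 1495 ≡ 1 mod 83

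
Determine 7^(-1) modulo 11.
Since 11 is prime, by Fermat 7^(-1) ≡ 7^{9} ≡ 8 mod 11. Verify: 7 × 8 = 56 ≡ 1 mod 11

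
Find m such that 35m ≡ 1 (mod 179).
Since 179 is prime, by Fermat 35^(-1) ≡ 35^{177} ≡ 133 (mod 179). Verify: 35 × 133 = 4655 ≡ 1 (mod 179)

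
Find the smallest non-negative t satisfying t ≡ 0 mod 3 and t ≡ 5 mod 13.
M = 3 × 13 = 39. M₁ = 13, y₁ ≡ 1 mod 3. M₂ = 3, y₂ ≡ 9 mod 13. t = 0×13×1 + 5×3×9 ≡ 18 mod 39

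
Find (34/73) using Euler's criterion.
(34/73) = 34^{36} mod 73 = -1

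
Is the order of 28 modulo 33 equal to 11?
Powers of 28 mod 33: 28^1≡28, 28^2≡25, 28^3≡7, 28^4≡31, 28^5≡10, 28^6≡16, 28^7≡19, 28^8≡4, 28^9≡13, 28^10≡1. Already 28^10≡1, so the order is 10 < 11. No, the actual order is 10.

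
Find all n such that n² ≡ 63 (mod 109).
The square roots of 63 mod 109 are 45 and 64. Verify: 45² = 2025 ≡ 63 (mod 109)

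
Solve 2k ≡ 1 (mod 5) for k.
Since 5 is prime, by Fermat 2^(-1) ≡ 2^{3} ≡ 3 (mod 5). Verify: 2 × 3 = 6 ≡ 1 (mod 5)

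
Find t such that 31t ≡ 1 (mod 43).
Since 43 is prime, by Fermat 31^(-1) ≡ 31^{41} ≡ 25 (mod 43). Verify: 31 × 25 = 775 ≡ 1 (mod 43)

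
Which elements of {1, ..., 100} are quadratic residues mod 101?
Quadratic residues modulo 101: {1, 4, 5, 6, 9, 13, 14, 16, 17, 19, 20, 21, 22, 23, 24, 25, 30, 31, 33, 36, 37, 43, 45, 47, 49, 52, 54, 56, 58, 64, 65, 68, 70, 71, 76, 77, 78, 79, 80, 81, 82, 84, 85, 87, 88, 92, 95, 96, 97, 100}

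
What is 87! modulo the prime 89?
(88)! = (87)! × (88) ≡ -1 (mod 89). So (87)! ≡ -1 × (88)^(-1) ≡ (-1)×(-1) = 1 (mod 89)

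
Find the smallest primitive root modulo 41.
g = 6. Powers: [6, 36, 11, 25, 27, 39, 29, 10, 19, 32, ...] generates all 40 non-zero residues.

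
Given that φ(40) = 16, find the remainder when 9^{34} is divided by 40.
By Euler: 9^{16} ≡ 1 mod 40 since gcd(9, 40) = 1. 34 = 2×16 + 2. So 9^{34} ≡ 9^{2} ≡ 1 mod 40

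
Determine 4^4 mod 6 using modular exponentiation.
4^{4} = 256 ≡ 4 (mod 6)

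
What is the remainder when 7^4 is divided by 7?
7^{4} = 2401 ≡ 0 (mod 7)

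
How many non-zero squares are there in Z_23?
Exactly half the non-zero residues mod a prime are QRs: (23-1)/2 = 11.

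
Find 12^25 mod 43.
By repeated squaring mod 43: 12^{1}≡12, 12^{2}≡15, 12^{4}≡10, 12^{8}≡14, 12^{16}≡24. Then 12^{25} = 12^{16+8+1} ≡ 24 × 14 × 12 ≡ 33 mod 43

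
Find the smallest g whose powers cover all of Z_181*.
g = 2. For each prime q|180: 2^{90}≡180, 2^{60}≡48, 2^{36}≡59, none ≡ 1, so ord_181(2) = 180 and 2 is a primitive root.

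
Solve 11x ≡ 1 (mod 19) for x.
Since 19 is prime, by Fermat 11^(-1) ≡ 11^{17} ≡ 7 (mod 19). Verify: 11 × 7 = 77 ≡ 1 (mod 19)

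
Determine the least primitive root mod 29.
g = 2. Powers: [2, 4, 8, 16, 3, 6, 12, 24, ...] generates all 28 non-zero residues.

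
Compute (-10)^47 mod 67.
By repeated squaring (mod 67): (-10)^{1}≡57, (-10)^{2}≡33, (-10)^{4}≡17, (-10)^{8}≡21, (-10)^{16}≡39, (-10)^{32}≡47. Then (-10)^{47} = (-10)^{32+8+4+2+1} ≡ 47 × 21 × 17 × 33 × 57 ≡ 11 (mod 67)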